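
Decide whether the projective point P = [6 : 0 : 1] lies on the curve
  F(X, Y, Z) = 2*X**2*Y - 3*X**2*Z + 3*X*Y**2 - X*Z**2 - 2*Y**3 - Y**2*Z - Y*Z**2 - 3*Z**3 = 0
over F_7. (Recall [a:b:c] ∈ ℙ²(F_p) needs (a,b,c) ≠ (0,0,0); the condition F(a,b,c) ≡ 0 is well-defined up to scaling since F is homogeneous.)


F(6,0,1) ≡ 2 (mod 7); P is NOT on the curve.

Evaluate F(6, 0, 1) term-by-term (mod 7).
  2*X**2*Y ↦ 2·36·0·1 = 0
  -3*X**2*Z ↦ -3·36·1·1 = -108
  3*X*Y**2 ↦ 3·6·0·1 = 0
  -X*Z**2 ↦ -1·6·1·1 = -6
  -2*Y**3 ↦ -2·1·0·1 = 0
  -Y**2*Z ↦ -1·1·0·1 = 0
  -Y*Z**2 ↦ -1·1·0·1 = 0
  -3*Z**3 ↦ -3·1·1·1 = -3
Sum: F(6, 0, 1) = (0) + (-108) + (0) + (-6) + (0) + (0) + (0) + (-3) = -117.
Reducing mod 7: -117 ≡ 2 (mod 7).
Since F(a, b, c) ≡ 2 ≠ 0 (mod 7), P does NOT lie on the curve.


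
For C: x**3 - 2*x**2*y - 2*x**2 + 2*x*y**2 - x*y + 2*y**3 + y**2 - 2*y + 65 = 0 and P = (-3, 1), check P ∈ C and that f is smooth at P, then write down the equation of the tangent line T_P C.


Tangent line at P: 52*x - 21*y + 177 = 0.

Step 1: f(-3, 1) = 0, so P lies on C.
Step 2: partial derivatives
  f_x(x, y) = 3*x**2 - 4*x*y - 4*x + 2*y**2 - y, f_y(x, y) = -2*x**2 + 4*x*y - x + 6*y**2 + 2*y - 2.
  f_x(P) = 52, f_y(P) = -21 (gradient nonzero, so P is smooth).
Step 3: tangent line at P: 52·(x − -3) + -21·(y − 1) = 0.
Expanding: 52*x - 21*y + 177 = 0.


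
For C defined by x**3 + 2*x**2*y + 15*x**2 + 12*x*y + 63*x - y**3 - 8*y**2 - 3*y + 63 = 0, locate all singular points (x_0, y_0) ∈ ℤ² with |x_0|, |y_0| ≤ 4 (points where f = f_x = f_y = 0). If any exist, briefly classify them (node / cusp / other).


Singular points: {(-3, -3)}; classification: cusp.

Compute partial derivatives:
  f_x = 3*x**2 + 4*x*y + 30*x + 12*y + 63.
  f_y = 2*x**2 + 12*x - 3*y**2 - 16*y - 3.
Scan x_0 ∈ {−4, ..., 4}. For each x_0, f_y(x_0, y) is a polynomial in y; find its integer roots y ∈ {−4, ..., 4}, then test f_x and f at those candidates.
  x = -4: f_y(-4, y) = -3*y**2 - 16*y - 19; no integer root y with |y| ≤ 4.
  x = -3: f_y(-3, y) = -3*y**2 - 16*y - 21; vanishes at y ∈ {-3}. (-3, -3): f_x = 0, f = 0 — SINGULAR.
  x = -2: f_y(-2, y) = -3*y**2 - 16*y - 19; no integer root y with |y| ≤ 4.
  x = -1: f_y(-1, y) = -3*y**2 - 16*y - 13; vanishes at y ∈ {-1}. (-1, -1): f_x = 28 ≠ 0.
  x = 0: f_y(0, y) = -3*y**2 - 16*y - 3; no integer root y with |y| ≤ 4.
  x = 1: f_y(1, y) = -3*y**2 - 16*y + 11; no integer root y with |y| ≤ 4.
  x = 2: f_y(2, y) = -3*y**2 - 16*y + 29; no integer root y with |y| ≤ 4.
  x = 3: f_y(3, y) = -3*y**2 - 16*y + 51; no integer root y with |y| ≤ 4.
  x = 4: f_y(4, y) = -3*y**2 - 16*y + 77; no integer root y with |y| ≤ 4.
Only singular point on the grid: (-3, -3).
Classify: substitute x = -3 + u, y = -3 + v and expand: f = u**3 + 2*u**2*v - v**3 + v**2.
No constant or linear terms (consistent with a singular point). Quadratic part: v**2. Cubic part: u**3 + 2*u**2*v - v**3.
The quadratic part v**2 is a perfect square, so there is a single (double) tangent line v = 0, i.e. y = -3. Restricting the cubic part to that line (v = 0) leaves u**3 ≠ 0, so f is not divisible by v and the branch is v² ≈ -u**3 to lowest order — this is a cusp.
Classification: cusp.


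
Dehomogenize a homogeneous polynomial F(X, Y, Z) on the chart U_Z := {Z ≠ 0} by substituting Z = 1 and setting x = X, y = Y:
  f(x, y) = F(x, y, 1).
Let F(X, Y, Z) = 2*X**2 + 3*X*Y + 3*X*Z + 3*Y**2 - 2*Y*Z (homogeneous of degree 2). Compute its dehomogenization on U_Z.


f(x, y) = 2*x**2 + 3*x*y + 3*x + 3*y**2 - 2*y

On U_Z we set Z = 1. Each monomial c·X^i·Y^j·Z^k in F becomes c·x^i·y^j·1^k = c·x^i·y^j.
Substituting Z = 1: F(X, Y, 1) = 2*x**2 + 3*x*y + 3*x + 3*y**2 - 2*y.
Note: deg(f) ≤ deg(F) = 2; strict inequality happens when F is divisible by Z (lost terms).


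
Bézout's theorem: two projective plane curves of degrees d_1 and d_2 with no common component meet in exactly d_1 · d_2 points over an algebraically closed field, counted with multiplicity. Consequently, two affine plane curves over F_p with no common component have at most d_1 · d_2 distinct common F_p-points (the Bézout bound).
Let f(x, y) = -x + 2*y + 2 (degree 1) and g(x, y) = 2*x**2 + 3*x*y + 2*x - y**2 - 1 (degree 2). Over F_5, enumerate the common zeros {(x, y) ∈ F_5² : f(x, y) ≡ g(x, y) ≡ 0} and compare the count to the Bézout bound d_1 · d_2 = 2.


Common zeros: {(1, 2), (4, 1)}; count = 2; Bézout bound = 2.

deg(f) = 1, deg(g) = 2, so Bézout bound = 2.
Scan x ∈ F_5. For each x, list the y ∈ F_5 with f(x, y) ≡ 0 and those with g(x, y) ≡ 0 (mod 5); the common zeros in that column are the intersection.
  x = 0: f ≡ 0 at y ∈ {4}; g ≡ 0 at y ∈ {2, 3}; common: ∅.
  x = 1: f ≡ 0 at y ∈ {2}; g ≡ 0 at y ∈ {1, 2}; common: {2}.
  x = 2: f ≡ 0 at y ∈ {0}; g ≡ 0 at y ∈ {3}; common: ∅.
  x = 3: f ≡ 0 at y ∈ {3}; g ≡ 0 at y ∈ ∅; common: ∅.
  x = 4: f ≡ 0 at y ∈ {1}; g ≡ 0 at y ∈ {1}; common: {1}.
Collecting: common zeros = {(1, 2), (4, 1)}, so the count is 2.
Comparison with the Bézout bound: 2 ≤ 2 = deg(f)·deg(g), as expected for curves with no common component (the bound is attained).


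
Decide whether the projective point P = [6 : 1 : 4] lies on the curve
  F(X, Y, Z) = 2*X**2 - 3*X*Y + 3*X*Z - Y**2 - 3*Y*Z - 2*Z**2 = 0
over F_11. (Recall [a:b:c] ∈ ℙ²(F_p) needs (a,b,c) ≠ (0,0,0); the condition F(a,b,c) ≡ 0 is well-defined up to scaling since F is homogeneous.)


F(6,1,4) ≡ 4 (mod 11); P is NOT on the curve.

Evaluate F(6, 1, 4) term-by-term (mod 11).
  2*X**2 ↦ 2·36·1·1 = 72
  -3*X*Y ↦ -3·6·1·1 = -18
  3*X*Z ↦ 3·6·1·4 = 72
  -Y**2 ↦ -1·1·1·1 = -1
  -3*Y*Z ↦ -3·1·1·4 = -12
  -2*Z**2 ↦ -2·1·1·16 = -32
Sum: F(6, 1, 4) = (72) + (-18) + (72) + (-1) + (-12) + (-32) = 81.
Reducing mod 11: 81 ≡ 4 (mod 11).
Since F(a, b, c) ≡ 4 ≠ 0 (mod 11), P does NOT lie on the curve.


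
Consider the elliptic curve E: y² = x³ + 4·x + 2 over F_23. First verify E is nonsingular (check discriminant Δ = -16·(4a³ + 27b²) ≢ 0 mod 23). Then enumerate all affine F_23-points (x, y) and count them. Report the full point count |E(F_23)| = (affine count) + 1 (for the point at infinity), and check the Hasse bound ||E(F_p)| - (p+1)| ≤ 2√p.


Affine points = {(0, 5), (0, 18), (2, 8), (2, 15), (3, 8), (3, 15), (4, 6), (4, 17), (5, 3), (5, 20), (6, 9), (6, 14), (9, 10), (9, 13), (18, 8), (18, 15), (20, 3), (20, 20), (21, 3), (21, 20)}; affine count = 20; |E(F_23)| = 21.

Discriminant check: Δ ∝ 4a³ + 27b² = 4·4³ + 27·2² = 4·64 + 27·4 ≡ 19 (mod 23). Nonzero ⇒ E is nonsingular.
For each x ∈ F_23, compute rhs = x³ + 4·x + 2 mod 23, then count y ∈ F_23 with y² ≡ rhs.
  x = 0: rhs = 2, matching y values: 5, 18 (2 points).
  x = 1: rhs = 7, matching y values: none (0 points).
  x = 2: rhs = 18, matching y values: 8, 15 (2 points).
  x = 3: rhs = 18, matching y values: 8, 15 (2 points).
  x = 4: rhs = 13, matching y values: 6, 17 (2 points).
  x = 5: rhs = 9, matching y values: 3, 20 (2 points).
  x = 6: rhs = 12, matching y values: 9, 14 (2 points).
  x = 7: rhs = 5, matching y values: none (0 points).
  x = 8: rhs = 17, matching y values: none (0 points).
  x = 9: rhs = 8, matching y values: 10, 13 (2 points).
  x = 10: rhs = 7, matching y values: none (0 points).
  x = 11: rhs = 20, matching y values: none (0 points).
  x = 12: rhs = 7, matching y values: none (0 points).
  x = 13: rhs = 20, matching y values: none (0 points).
  x = 14: rhs = 19, matching y values: none (0 points).
  x = 15: rhs = 10, matching y values: none (0 points).
  x = 16: rhs = 22, matching y values: none (0 points).
  x = 17: rhs = 15, matching y values: none (0 points).
  x = 18: rhs = 18, matching y values: 8, 15 (2 points).
  x = 19: rhs = 14, matching y values: none (0 points).
  x = 20: rhs = 9, matching y values: 3, 20 (2 points).
  x = 21: rhs = 9, matching y values: 3, 20 (2 points).
  x = 22: rhs = 20, matching y values: none (0 points).
Total affine count: 20.
Full point count |E(F_23)| = 20 + 1 = 21.
Hasse bound: |21 − (23+1)| = |-3| = 3 ≤ 2√23 ≈ 9.5917 ✓.


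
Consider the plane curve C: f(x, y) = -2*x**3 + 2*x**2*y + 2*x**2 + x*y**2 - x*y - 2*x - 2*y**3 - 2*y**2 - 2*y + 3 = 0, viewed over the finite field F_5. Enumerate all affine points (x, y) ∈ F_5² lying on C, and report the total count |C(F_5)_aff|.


Affine F_5-points: {(0, 2), (0, 3), (0, 4), (1, 3), (3, 2), (3, 3), (4, 1)}; count = 7.

For each of the 25 pairs (x, y) ∈ F_5², evaluate f(x, y) mod 5. Record the zeros.
  x = 0: [0↦3, 1↦2, 2↦0, 3↦0, 4↦0]  zeros at y ∈ {2, 3, 4}
  x = 1: [0↦1, 1↦2, 2↦4, 3↦0, 4↦3]  zeros at y ∈ {3}
  x = 2: [0↦1, 1↦3, 2↦3, 3↦4, 4↦4]  zeros at y ∈ ∅
  x = 3: [0↦1, 1↦3, 2↦0, 3↦0, 4↦1]  zeros at y ∈ {2, 3}
  x = 4: [0↦4, 1↦0, 2↦3, 3↦1, 4↦2]  zeros at y ∈ {1}
Collecting zeros: affine points = {(0, 2), (0, 3), (0, 4), (1, 3), (3, 2), (3, 3), (4, 1)}.
Total count |C(F_5)_aff| = 7.


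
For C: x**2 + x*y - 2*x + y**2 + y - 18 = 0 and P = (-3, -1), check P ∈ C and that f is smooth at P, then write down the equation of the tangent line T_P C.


Tangent line at P: -9*x - 4*y - 31 = 0.

Step 1: f(-3, -1) = 0, so P lies on C.
Step 2: partial derivatives
  f_x(x, y) = 2*x + y - 2, f_y(x, y) = x + 2*y + 1.
  f_x(P) = -9, f_y(P) = -4 (gradient nonzero, so P is smooth).
Step 3: tangent line at P: -9·(x − -3) + -4·(y − -1) = 0.
Expanding: -9*x - 4*y - 31 = 0.


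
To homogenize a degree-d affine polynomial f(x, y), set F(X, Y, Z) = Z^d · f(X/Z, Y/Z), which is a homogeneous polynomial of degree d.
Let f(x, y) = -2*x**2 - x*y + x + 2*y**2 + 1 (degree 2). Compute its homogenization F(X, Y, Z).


F(X, Y, Z) = -2*X**2 - X*Y + X*Z + 2*Y**2 + Z**2

deg(f) = 2.
Substitute x = X/Z, y = Y/Z into f, then multiply by Z^2.
  monomial -2·x^2·y^0 ↦ -2·X^2·Y^0·Z^0.
  monomial -1·x^1·y^1 ↦ -1·X^1·Y^1·Z^0.
  monomial 1·x^1·y^0 ↦ 1·X^1·Y^0·Z^1.
  monomial 2·x^0·y^2 ↦ 2·X^0·Y^2·Z^0.
  monomial 1·x^0·y^0 ↦ 1·X^0·Y^0·Z^2.
Collecting: F(X, Y, Z) = -2*X**2 - X*Y + X*Z + 2*Y**2 + Z**2.


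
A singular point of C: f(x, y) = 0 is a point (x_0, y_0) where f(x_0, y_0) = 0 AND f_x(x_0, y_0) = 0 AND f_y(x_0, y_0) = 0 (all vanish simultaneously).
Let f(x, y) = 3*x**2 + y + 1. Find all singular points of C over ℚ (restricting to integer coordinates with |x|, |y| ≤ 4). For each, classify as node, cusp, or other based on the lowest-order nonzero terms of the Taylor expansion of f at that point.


No singular points in the scanned grid; C is smooth there.

Compute partial derivatives:
  f_x = 6*x.
  f_y = 1.
f_y = 1 is a nonzero constant, so f_y never vanishes: no point (x, y) can satisfy f = f_x = f_y = 0. In particular no (x, y) ∈ {−4, ..., 4}² is singular; the curve is smooth.


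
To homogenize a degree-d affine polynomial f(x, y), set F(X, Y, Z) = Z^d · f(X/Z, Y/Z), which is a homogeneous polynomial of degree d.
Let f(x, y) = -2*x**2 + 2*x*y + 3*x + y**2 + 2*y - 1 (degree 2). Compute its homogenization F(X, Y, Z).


F(X, Y, Z) = -2*X**2 + 2*X*Y + 3*X*Z + Y**2 + 2*Y*Z - Z**2

deg(f) = 2.
Substitute x = X/Z, y = Y/Z into f, then multiply by Z^2.
  monomial -2·x^2·y^0 ↦ -2·X^2·Y^0·Z^0.
  monomial 2·x^1·y^1 ↦ 2·X^1·Y^1·Z^0.
  monomial 3·x^1·y^0 ↦ 3·X^1·Y^0·Z^1.
  monomial 1·x^0·y^2 ↦ 1·X^0·Y^2·Z^0.
  monomial 2·x^0·y^1 ↦ 2·X^0·Y^1·Z^1.
  monomial -1·x^0·y^0 ↦ -1·X^0·Y^0·Z^2.
Collecting: F(X, Y, Z) = -2*X**2 + 2*X*Y + 3*X*Z + Y**2 + 2*Y*Z - Z**2.


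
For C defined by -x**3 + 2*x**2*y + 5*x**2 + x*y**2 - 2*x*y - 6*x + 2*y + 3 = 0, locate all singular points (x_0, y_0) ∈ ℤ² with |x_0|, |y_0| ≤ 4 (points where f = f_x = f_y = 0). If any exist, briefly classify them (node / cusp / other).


Singular points: {(1, -1)}; classification: cusp.

Compute partial derivatives:
  f_x = -3*x**2 + 4*x*y + 10*x + y**2 - 2*y - 6.
  f_y = 2*x**2 + 2*x*y - 2*x + 2.
Scan x_0 ∈ {−4, ..., 4}. For each x_0, f_y(x_0, y) is a polynomial in y; find its integer roots y ∈ {−4, ..., 4}, then test f_x and f at those candidates.
  x = -4: f_y(-4, y) = 42 - 8*y; no integer root y with |y| ≤ 4.
  x = -3: f_y(-3, y) = 26 - 6*y; no integer root y with |y| ≤ 4.
  x = -2: f_y(-2, y) = 14 - 4*y; no integer root y with |y| ≤ 4.
  x = -1: f_y(-1, y) = 6 - 2*y; vanishes at y ∈ {3}. (-1, 3): f_x = -28 ≠ 0.
  x = 0: f_y(0, y) = 2; no integer root y with |y| ≤ 4.
  x = 1: f_y(1, y) = 2*y + 2; vanishes at y ∈ {-1}. (1, -1): f_x = 0, f = 0 — SINGULAR.
  x = 2: f_y(2, y) = 4*y + 6; no integer root y with |y| ≤ 4.
  x = 3: f_y(3, y) = 6*y + 14; no integer root y with |y| ≤ 4.
  x = 4: f_y(4, y) = 8*y + 26; no integer root y with |y| ≤ 4.
Only singular point on the grid: (1, -1).
Classify: substitute x = 1 + u, y = -1 + v and expand: f = -u**3 + 2*u**2*v + u*v**2 + v**2.
No constant or linear terms (consistent with a singular point). Quadratic part: v**2. Cubic part: -u**3 + 2*u**2*v + u*v**2.
The quadratic part v**2 is a perfect square, so there is a single (double) tangent line v = 0, i.e. y = -1. Restricting the cubic part to that line (v = 0) leaves -u**3 ≠ 0, so f is not divisible by v and the branch is v² ≈ u**3 to lowest order — this is a cusp.
Classification: cusp.


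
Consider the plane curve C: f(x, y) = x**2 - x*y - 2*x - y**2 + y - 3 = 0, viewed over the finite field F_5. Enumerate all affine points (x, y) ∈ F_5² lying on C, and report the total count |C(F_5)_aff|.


Affine F_5-points: {(0, 2), (0, 4), (1, 1), (1, 4), (2, 1), (2, 3), (3, 0), (3, 3), (4, 0), (4, 2)}; count = 10.

For each of the 25 pairs (x, y) ∈ F_5², evaluate f(x, y) mod 5. Record the zeros.
  x = 0: [0↦2, 1↦2, 2↦0, 3↦1, 4↦0]  zeros at y ∈ {2, 4}
  x = 1: [0↦1, 1↦0, 2↦2, 3↦2, 4↦0]  zeros at y ∈ {1, 4}
  x = 2: [0↦2, 1↦0, 2↦1, 3↦0, 4↦2]  zeros at y ∈ {1, 3}
  x = 3: [0↦0, 1↦2, 2↦2, 3↦0, 4↦1]  zeros at y ∈ {0, 3}
  x = 4: [0↦0, 1↦1, 2↦0, 3↦2, 4↦2]  zeros at y ∈ {0, 2}
Collecting zeros: affine points = {(0, 2), (0, 4), (1, 1), (1, 4), (2, 1), (2, 3), (3, 0), (3, 3), (4, 0), (4, 2)}.
Total count |C(F_5)_aff| = 10.


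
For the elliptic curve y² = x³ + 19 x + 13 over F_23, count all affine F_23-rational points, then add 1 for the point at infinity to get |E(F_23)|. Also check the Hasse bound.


Affine points = {(0, 6), (0, 17), (2, 6), (2, 17), (5, 7), (5, 16), (7, 11), (7, 12), (9, 4), (9, 19), (11, 9), (11, 14), (15, 4), (15, 19), (18, 0), (21, 6), (21, 17), (22, 4), (22, 19)}; affine count = 19; |E(F_23)| = 20.

Discriminant check: Δ ∝ 4a³ + 27b² = 4·19³ + 27·13² = 4·6859 + 27·169 ≡ 6 (mod 23). Nonzero ⇒ E is nonsingular.
For each x ∈ F_23, compute rhs = x³ + 19·x + 13 mod 23, then count y ∈ F_23 with y² ≡ rhs.
  x = 0: rhs = 13, matching y values: 6, 17 (2 points).
  x = 1: rhs = 10, matching y values: none (0 points).
  x = 2: rhs = 13, matching y values: 6, 17 (2 points).
  x = 3: rhs = 5, matching y values: none (0 points).
  x = 4: rhs = 15, matching y values: none (0 points).
  x = 5: rhs = 3, matching y values: 7, 16 (2 points).
  x = 6: rhs = 21, matching y values: none (0 points).
  x = 7: rhs = 6, matching y values: 11, 12 (2 points).
  x = 8: rhs = 10, matching y values: none (0 points).
  x = 9: rhs = 16, matching y values: 4, 19 (2 points).
  x = 10: rhs = 7, matching y values: none (0 points).
  x = 11: rhs = 12, matching y values: 9, 14 (2 points).
  x = 12: rhs = 14, matching y values: none (0 points).
  x = 13: rhs = 19, matching y values: none (0 points).
  x = 14: rhs = 10, matching y values: none (0 points).
  x = 15: rhs = 16, matching y values: 4, 19 (2 points).
  x = 16: rhs = 20, matching y values: none (0 points).
  x = 17: rhs = 5, matching y values: none (0 points).
  x = 18: rhs = 0, matching y values: 0 (1 points).
  x = 19: rhs = 11, matching y values: none (0 points).
  x = 20: rhs = 21, matching y values: none (0 points).
  x = 21: rhs = 13, matching y values: 6, 17 (2 points).
  x = 22: rhs = 16, matching y values: 4, 19 (2 points).
Total affine count: 19.
Full point count |E(F_23)| = 19 + 1 = 20.
Hasse bound: |20 − (23+1)| = |-4| = 4 ≤ 2√23 ≈ 9.5917 ✓.


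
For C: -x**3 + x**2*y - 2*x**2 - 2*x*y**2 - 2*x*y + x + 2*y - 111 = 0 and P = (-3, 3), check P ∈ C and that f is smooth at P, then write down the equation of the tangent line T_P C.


Tangent line at P: -56*x + 53*y - 327 = 0.

Step 1: f(-3, 3) = 0, so P lies on C.
Step 2: partial derivatives
  f_x(x, y) = -3*x**2 + 2*x*y - 4*x - 2*y**2 - 2*y + 1, f_y(x, y) = x**2 - 4*x*y - 2*x + 2.
  f_x(P) = -56, f_y(P) = 53 (gradient nonzero, so P is smooth).
Step 3: tangent line at P: -56·(x − -3) + 53·(y − 3) = 0.
Expanding: -56*x + 53*y - 327 = 0.


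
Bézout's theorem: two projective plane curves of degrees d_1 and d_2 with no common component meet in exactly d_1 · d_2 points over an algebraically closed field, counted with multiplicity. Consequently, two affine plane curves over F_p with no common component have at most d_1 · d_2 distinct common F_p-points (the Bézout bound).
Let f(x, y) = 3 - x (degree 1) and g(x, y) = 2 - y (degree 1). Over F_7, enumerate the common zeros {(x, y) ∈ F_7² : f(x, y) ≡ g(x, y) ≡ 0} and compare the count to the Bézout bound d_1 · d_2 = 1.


Common zeros: {(3, 2)}; count = 1; Bézout bound = 1.

deg(f) = 1, deg(g) = 1, so Bézout bound = 1.
Scan x ∈ F_7. For each x, list the y ∈ F_7 with f(x, y) ≡ 0 and those with g(x, y) ≡ 0 (mod 7); the common zeros in that column are the intersection.
  x = 0: f ≡ 0 at y ∈ ∅; g ≡ 0 at y ∈ {2}; common: ∅.
  x = 1: f ≡ 0 at y ∈ ∅; g ≡ 0 at y ∈ {2}; common: ∅.
  x = 2: f ≡ 0 at y ∈ ∅; g ≡ 0 at y ∈ {2}; common: ∅.
  x = 3: f ≡ 0 at y ∈ {0, 1, 2, 3, 4, 5, 6}; g ≡ 0 at y ∈ {2}; common: {2}.
  x = 4: f ≡ 0 at y ∈ ∅; g ≡ 0 at y ∈ {2}; common: ∅.
  x = 5: f ≡ 0 at y ∈ ∅; g ≡ 0 at y ∈ {2}; common: ∅.
  x = 6: f ≡ 0 at y ∈ ∅; g ≡ 0 at y ∈ {2}; common: ∅.
Collecting: common zeros = {(3, 2)}, so the count is 1.
Comparison with the Bézout bound: 1 ≤ 1 = deg(f)·deg(g), as expected for curves with no common component (the bound is attained).


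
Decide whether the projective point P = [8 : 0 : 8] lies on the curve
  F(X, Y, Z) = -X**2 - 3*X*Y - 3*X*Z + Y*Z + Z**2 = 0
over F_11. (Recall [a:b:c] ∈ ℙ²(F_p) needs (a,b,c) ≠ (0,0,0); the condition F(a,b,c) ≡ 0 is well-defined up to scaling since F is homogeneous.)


F(8,0,8) ≡ 6 (mod 11); P is NOT on the curve.

Evaluate F(8, 0, 8) term-by-term (mod 11).
  -X**2 ↦ -1·64·1·1 = -64
  -3*X*Y ↦ -3·8·0·1 = 0
  -3*X*Z ↦ -3·8·1·8 = -192
  Y*Z ↦ 1·1·0·8 = 0
  Z**2 ↦ 1·1·1·64 = 64
Sum: F(8, 0, 8) = (-64) + (0) + (-192) + (0) + (64) = -192.
Reducing mod 11: -192 ≡ 6 (mod 11).
Since F(a, b, c) ≡ 6 ≠ 0 (mod 11), P does NOT lie on the curve.


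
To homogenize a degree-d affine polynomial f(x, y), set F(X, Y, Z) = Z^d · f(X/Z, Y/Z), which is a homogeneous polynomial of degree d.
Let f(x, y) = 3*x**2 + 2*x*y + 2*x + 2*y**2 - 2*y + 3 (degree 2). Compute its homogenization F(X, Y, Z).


F(X, Y, Z) = 3*X**2 + 2*X*Y + 2*X*Z + 2*Y**2 - 2*Y*Z + 3*Z**2

deg(f) = 2.
Substitute x = X/Z, y = Y/Z into f, then multiply by Z^2.
  monomial 3·x^2·y^0 ↦ 3·X^2·Y^0·Z^0.
  monomial 2·x^1·y^1 ↦ 2·X^1·Y^1·Z^0.
  monomial 2·x^1·y^0 ↦ 2·X^1·Y^0·Z^1.
  monomial 2·x^0·y^2 ↦ 2·X^0·Y^2·Z^0.
  monomial -2·x^0·y^1 ↦ -2·X^0·Y^1·Z^1.
  monomial 3·x^0·y^0 ↦ 3·X^0·Y^0·Z^2.
Collecting: F(X, Y, Z) = 3*X**2 + 2*X*Y + 2*X*Z + 2*Y**2 - 2*Y*Z + 3*Z**2.


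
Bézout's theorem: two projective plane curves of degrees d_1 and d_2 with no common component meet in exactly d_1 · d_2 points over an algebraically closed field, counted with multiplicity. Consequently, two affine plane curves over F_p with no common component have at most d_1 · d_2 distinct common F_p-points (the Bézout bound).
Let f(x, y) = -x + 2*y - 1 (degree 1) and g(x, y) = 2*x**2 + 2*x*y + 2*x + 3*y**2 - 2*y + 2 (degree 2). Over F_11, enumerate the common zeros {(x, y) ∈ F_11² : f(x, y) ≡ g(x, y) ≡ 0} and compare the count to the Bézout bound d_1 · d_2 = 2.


Common zeros: ∅; count = 0; Bézout bound = 2.

deg(f) = 1, deg(g) = 2, so Bézout bound = 2.
Scan x ∈ F_11. For each x, list the y ∈ F_11 with f(x, y) ≡ 0 and those with g(x, y) ≡ 0 (mod 11); the common zeros in that column are the intersection.
  x = 0: f ≡ 0 at y ∈ {6}; g ≡ 0 at y ∈ ∅; common: ∅.
  x = 1: f ≡ 0 at y ∈ {1}; g ≡ 0 at y ∈ {3, 8}; common: ∅.
  x = 2: f ≡ 0 at y ∈ {7}; g ≡ 0 at y ∈ {5, 9}; common: ∅.
  x = 3: f ≡ 0 at y ∈ {2}; g ≡ 0 at y ∈ {1, 5}; common: ∅.
  x = 4: f ≡ 0 at y ∈ {8}; g ≡ 0 at y ∈ {2, 7}; common: ∅.
  x = 5: f ≡ 0 at y ∈ {3}; g ≡ 0 at y ∈ ∅; common: ∅.
  x = 6: f ≡ 0 at y ∈ {9}; g ≡ 0 at y ∈ {1, 3}; common: ∅.
  x = 7: f ≡ 0 at y ∈ {4}; g ≡ 0 at y ∈ ∅; common: ∅.
  x = 8: f ≡ 0 at y ∈ {10}; g ≡ 0 at y ∈ ∅; common: ∅.
  x = 9: f ≡ 0 at y ∈ {5}; g ≡ 0 at y ∈ ∅; common: ∅.
  x = 10: f ≡ 0 at y ∈ {0}; g ≡ 0 at y ∈ {7, 9}; common: ∅.
Collecting: common zeros = ∅, so the count is 0.
Comparison with the Bézout bound: 0 ≤ 2 = deg(f)·deg(g), as expected for curves with no common component (the affine F_11-count falls short of the bound because intersections may lie at infinity, over extension fields, or carry multiplicity).


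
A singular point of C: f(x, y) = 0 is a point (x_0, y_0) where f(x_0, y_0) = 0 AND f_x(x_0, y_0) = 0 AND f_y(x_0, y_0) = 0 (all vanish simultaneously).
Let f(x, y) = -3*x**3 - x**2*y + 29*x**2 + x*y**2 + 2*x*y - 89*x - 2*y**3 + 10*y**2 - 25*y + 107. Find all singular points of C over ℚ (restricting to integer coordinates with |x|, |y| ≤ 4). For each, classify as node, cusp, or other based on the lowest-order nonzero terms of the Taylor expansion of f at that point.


Singular points: {(3, 2)}; classification: cusp.

Compute partial derivatives:
  f_x = -9*x**2 - 2*x*y + 58*x + y**2 + 2*y - 89.
  f_y = -x**2 + 2*x*y + 2*x - 6*y**2 + 20*y - 25.
Scan x_0 ∈ {−4, ..., 4}. For each x_0, f_y(x_0, y) is a polynomial in y; find its integer roots y ∈ {−4, ..., 4}, then test f_x and f at those candidates.
  x = -4: f_y(-4, y) = -6*y**2 + 12*y - 49; no integer root y with |y| ≤ 4.
  x = -3: f_y(-3, y) = -6*y**2 + 14*y - 40; no integer root y with |y| ≤ 4.
  x = -2: f_y(-2, y) = -6*y**2 + 16*y - 33; no integer root y with |y| ≤ 4.
  x = -1: f_y(-1, y) = -6*y**2 + 18*y - 28; no integer root y with |y| ≤ 4.
  x = 0: f_y(0, y) = -6*y**2 + 20*y - 25; no integer root y with |y| ≤ 4.
  x = 1: f_y(1, y) = -6*y**2 + 22*y - 24; no integer root y with |y| ≤ 4.
  x = 2: f_y(2, y) = -6*y**2 + 24*y - 25; no integer root y with |y| ≤ 4.
  x = 3: f_y(3, y) = -6*y**2 + 26*y - 28; vanishes at y ∈ {2}. (3, 2): f_x = 0, f = 0 — SINGULAR.
  x = 4: f_y(4, y) = -6*y**2 + 28*y - 33; no integer root y with |y| ≤ 4.
Only singular point on the grid: (3, 2).
Classify: substitute x = 3 + u, y = 2 + v and expand: f = -3*u**3 - u**2*v + u*v**2 - 2*v**3 + v**2.
No constant or linear terms (consistent with a singular point). Quadratic part: v**2. Cubic part: -3*u**3 - u**2*v + u*v**2 - 2*v**3.
The quadratic part v**2 is a perfect square, so there is a single (double) tangent line v = 0, i.e. y = 2. Restricting the cubic part to that line (v = 0) leaves -3*u**3 ≠ 0, so f is not divisible by v and the branch is v² ≈ 3*u**3 to lowest order — this is a cusp.
Classification: cusp.


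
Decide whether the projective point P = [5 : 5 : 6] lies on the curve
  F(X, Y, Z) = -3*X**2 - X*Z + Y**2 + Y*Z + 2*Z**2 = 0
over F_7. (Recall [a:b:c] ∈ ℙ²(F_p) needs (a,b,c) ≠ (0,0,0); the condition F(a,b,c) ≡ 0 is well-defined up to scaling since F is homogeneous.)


F(5,5,6) ≡ 1 (mod 7); P is NOT on the curve.

Evaluate F(5, 5, 6) term-by-term (mod 7).
  -3*X**2 ↦ -3·25·1·1 = -75
  -X*Z ↦ -1·5·1·6 = -30
  Y**2 ↦ 1·1·25·1 = 25
  Y*Z ↦ 1·1·5·6 = 30
  2*Z**2 ↦ 2·1·1·36 = 72
Sum: F(5, 5, 6) = (-75) + (-30) + (25) + (30) + (72) = 22.
Reducing mod 7: 22 ≡ 1 (mod 7).
Since F(a, b, c) ≡ 1 ≠ 0 (mod 7), P does NOT lie on the curve.


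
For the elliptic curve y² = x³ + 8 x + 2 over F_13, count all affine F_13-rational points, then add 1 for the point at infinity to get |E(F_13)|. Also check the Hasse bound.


Affine points = {(2, 0), (3, 1), (3, 12), (9, 6), (9, 7), (10, 4), (10, 9), (11, 2), (11, 11)}; affine count = 9; |E(F_13)| = 10.

Discriminant check: Δ ∝ 4a³ + 27b² = 4·8³ + 27·2² = 4·512 + 27·4 ≡ 11 (mod 13). Nonzero ⇒ E is nonsingular.
For each x ∈ F_13, compute rhs = x³ + 8·x + 2 mod 13, then count y ∈ F_13 with y² ≡ rhs.
  x = 0: rhs = 2, matching y values: none (0 points).
  x = 1: rhs = 11, matching y values: none (0 points).
  x = 2: rhs = 0, matching y values: 0 (1 points).
  x = 3: rhs = 1, matching y values: 1, 12 (2 points).
  x = 4: rhs = 7, matching y values: none (0 points).
  x = 5: rhs = 11, matching y values: none (0 points).
  x = 6: rhs = 6, matching y values: none (0 points).
  x = 7: rhs = 11, matching y values: none (0 points).
  x = 8: rhs = 6, matching y values: none (0 points).
  x = 9: rhs = 10, matching y values: 6, 7 (2 points).
  x = 10: rhs = 3, matching y values: 4, 9 (2 points).
  x = 11: rhs = 4, matching y values: 2, 11 (2 points).
  x = 12: rhs = 6, matching y values: none (0 points).
Total affine count: 9.
Full point count |E(F_13)| = 9 + 1 = 10.
Hasse bound: |10 − (13+1)| = |-4| = 4 ≤ 2√13 ≈ 7.2111 ✓.


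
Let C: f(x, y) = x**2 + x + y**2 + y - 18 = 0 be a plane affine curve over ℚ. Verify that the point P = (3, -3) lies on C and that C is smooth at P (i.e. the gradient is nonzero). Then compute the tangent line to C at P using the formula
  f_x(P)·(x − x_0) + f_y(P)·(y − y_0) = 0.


Tangent line at P: 7*x - 5*y - 36 = 0.

Step 1: f(3, -3) = 0, so P lies on C.
Step 2: partial derivatives
  f_x(x, y) = 2*x + 1, f_y(x, y) = 2*y + 1.
  f_x(P) = 7, f_y(P) = -5 (gradient nonzero, so P is smooth).
Step 3: tangent line at P: 7·(x − 3) + -5·(y − -3) = 0.
Expanding: 7*x - 5*y - 36 = 0.


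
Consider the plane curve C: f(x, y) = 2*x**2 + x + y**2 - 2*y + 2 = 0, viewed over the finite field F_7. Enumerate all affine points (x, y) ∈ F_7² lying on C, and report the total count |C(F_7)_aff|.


Affine F_7-points: {(5, 1)}; count = 1.

For each of the 49 pairs (x, y) ∈ F_7², evaluate f(x, y) mod 7. Record the zeros.
  x = 0: [0↦2, 1↦1, 2↦2, 3↦5, 4↦3, 5↦3, 6↦5]  zeros at y ∈ ∅
  x = 1: [0↦5, 1↦4, 2↦5, 3↦1, 4↦6, 5↦6, 6↦1]  zeros at y ∈ ∅
  x = 2: [0↦5, 1↦4, 2↦5, 3↦1, 4↦6, 5↦6, 6↦1]  zeros at y ∈ ∅
  x = 3: [0↦2, 1↦1, 2↦2, 3↦5, 4↦3, 5↦3, 6↦5]  zeros at y ∈ ∅
  x = 4: [0↦3, 1↦2, 2↦3, 3↦6, 4↦4, 5↦4, 6↦6]  zeros at y ∈ ∅
  x = 5: [0↦1, 1↦0, 2↦1, 3↦4, 4↦2, 5↦2, 6↦4]  zeros at y ∈ {1}
  x = 6: [0↦3, 1↦2, 2↦3, 3↦6, 4↦4, 5↦4, 6↦6]  zeros at y ∈ ∅
Collecting zeros: affine points = {(5, 1)}.
Total count |C(F_7)_aff| = 1.


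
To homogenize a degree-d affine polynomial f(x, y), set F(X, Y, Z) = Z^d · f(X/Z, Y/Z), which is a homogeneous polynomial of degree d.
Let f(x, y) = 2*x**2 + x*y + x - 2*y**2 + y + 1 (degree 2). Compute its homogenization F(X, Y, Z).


F(X, Y, Z) = 2*X**2 + X*Y + X*Z - 2*Y**2 + Y*Z + Z**2

deg(f) = 2.
Substitute x = X/Z, y = Y/Z into f, then multiply by Z^2.
  monomial 2·x^2·y^0 ↦ 2·X^2·Y^0·Z^0.
  monomial 1·x^1·y^1 ↦ 1·X^1·Y^1·Z^0.
  monomial 1·x^1·y^0 ↦ 1·X^1·Y^0·Z^1.
  monomial -2·x^0·y^2 ↦ -2·X^0·Y^2·Z^0.
  monomial 1·x^0·y^1 ↦ 1·X^0·Y^1·Z^1.
  monomial 1·x^0·y^0 ↦ 1·X^0·Y^0·Z^2.
Collecting: F(X, Y, Z) = 2*X**2 + X*Y + X*Z - 2*Y**2 + Y*Z + Z**2.


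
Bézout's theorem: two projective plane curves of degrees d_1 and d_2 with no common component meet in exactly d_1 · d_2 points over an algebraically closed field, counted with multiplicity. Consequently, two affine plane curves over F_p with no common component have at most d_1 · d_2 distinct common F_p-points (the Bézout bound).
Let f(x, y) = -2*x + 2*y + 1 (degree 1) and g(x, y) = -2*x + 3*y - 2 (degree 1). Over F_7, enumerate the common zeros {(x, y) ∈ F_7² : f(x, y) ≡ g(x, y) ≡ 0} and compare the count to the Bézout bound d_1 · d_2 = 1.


Common zeros: {(0, 3)}; count = 1; Bézout bound = 1.

deg(f) = 1, deg(g) = 1, so Bézout bound = 1.
Scan x ∈ F_7. For each x, list the y ∈ F_7 with f(x, y) ≡ 0 and those with g(x, y) ≡ 0 (mod 7); the common zeros in that column are the intersection.
  x = 0: f ≡ 0 at y ∈ {3}; g ≡ 0 at y ∈ {3}; common: {3}.
  x = 1: f ≡ 0 at y ∈ {4}; g ≡ 0 at y ∈ {6}; common: ∅.
  x = 2: f ≡ 0 at y ∈ {5}; g ≡ 0 at y ∈ {2}; common: ∅.
  x = 3: f ≡ 0 at y ∈ {6}; g ≡ 0 at y ∈ {5}; common: ∅.
  x = 4: f ≡ 0 at y ∈ {0}; g ≡ 0 at y ∈ {1}; common: ∅.
  x = 5: f ≡ 0 at y ∈ {1}; g ≡ 0 at y ∈ {4}; common: ∅.
  x = 6: f ≡ 0 at y ∈ {2}; g ≡ 0 at y ∈ {0}; common: ∅.
Collecting: common zeros = {(0, 3)}, so the count is 1.
Comparison with the Bézout bound: 1 ≤ 1 = deg(f)·deg(g), as expected for curves with no common component (the bound is attained).


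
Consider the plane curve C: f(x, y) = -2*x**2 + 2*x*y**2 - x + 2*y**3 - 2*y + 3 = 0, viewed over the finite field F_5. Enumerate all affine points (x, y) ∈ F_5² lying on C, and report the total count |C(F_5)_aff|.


Affine F_5-points: {(0, 2), (1, 0), (1, 2), (4, 1), (4, 4)}; count = 5.

For each of the 25 pairs (x, y) ∈ F_5², evaluate f(x, y) mod 5. Record the zeros.
  x = 0: [0↦3, 1↦3, 2↦0, 3↦1, 4↦3]  zeros at y ∈ {2}
  x = 1: [0↦0, 1↦2, 2↦0, 3↦1, 4↦2]  zeros at y ∈ {0, 2}
  x = 2: [0↦3, 1↦2, 2↦1, 3↦2, 4↦2]  zeros at y ∈ ∅
  x = 3: [0↦2, 1↦3, 2↦3, 3↦4, 4↦3]  zeros at y ∈ ∅
  x = 4: [0↦2, 1↦0, 2↦1, 3↦2, 4↦0]  zeros at y ∈ {1, 4}
Collecting zeros: affine points = {(0, 2), (1, 0), (1, 2), (4, 1), (4, 4)}.
Total count |C(F_5)_aff| = 5.


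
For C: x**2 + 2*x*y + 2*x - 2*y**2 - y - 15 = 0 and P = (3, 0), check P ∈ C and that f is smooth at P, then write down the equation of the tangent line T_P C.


Tangent line at P: 8*x + 5*y - 24 = 0.

Step 1: f(3, 0) = 0, so P lies on C.
Step 2: partial derivatives
  f_x(x, y) = 2*x + 2*y + 2, f_y(x, y) = 2*x - 4*y - 1.
  f_x(P) = 8, f_y(P) = 5 (gradient nonzero, so P is smooth).
Step 3: tangent line at P: 8·(x − 3) + 5·(y − 0) = 0.
Expanding: 8*x + 5*y - 24 = 0.


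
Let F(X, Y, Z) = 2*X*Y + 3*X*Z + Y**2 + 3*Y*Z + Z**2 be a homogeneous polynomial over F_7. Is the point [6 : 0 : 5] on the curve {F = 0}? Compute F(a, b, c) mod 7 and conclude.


F(6,0,5) ≡ 3 (mod 7); P is NOT on the curve.

Evaluate F(6, 0, 5) term-by-term (mod 7).
  2*X*Y ↦ 2·6·0·1 = 0
  3*X*Z ↦ 3·6·1·5 = 90
  Y**2 ↦ 1·1·0·1 = 0
  3*Y*Z ↦ 3·1·0·5 = 0
  Z**2 ↦ 1·1·1·25 = 25
Sum: F(6, 0, 5) = (0) + (90) + (0) + (0) + (25) = 115.
Reducing mod 7: 115 ≡ 3 (mod 7).
Since F(a, b, c) ≡ 3 ≠ 0 (mod 7), P does NOT lie on the curve.


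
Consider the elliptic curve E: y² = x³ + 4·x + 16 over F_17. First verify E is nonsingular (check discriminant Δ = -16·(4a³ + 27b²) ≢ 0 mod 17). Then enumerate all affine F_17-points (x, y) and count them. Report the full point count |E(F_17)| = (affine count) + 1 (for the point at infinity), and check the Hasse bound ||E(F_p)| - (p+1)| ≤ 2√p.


Affine points = {(0, 4), (0, 13), (1, 2), (1, 15), (2, 7), (2, 10), (3, 2), (3, 15), (5, 5), (5, 12), (6, 1), (6, 16), (7, 8), (7, 9), (8, 4), (8, 13), (9, 4), (9, 13), (10, 6), (10, 11), (13, 2), (13, 15), (15, 0)}; affine count = 23; |E(F_17)| = 24.

Discriminant check: Δ ∝ 4a³ + 27b² = 4·4³ + 27·16² = 4·64 + 27·256 ≡ 11 (mod 17). Nonzero ⇒ E is nonsingular.
For each x ∈ F_17, compute rhs = x³ + 4·x + 16 mod 17, then count y ∈ F_17 with y² ≡ rhs.
  x = 0: rhs = 16, matching y values: 4, 13 (2 points).
  x = 1: rhs = 4, matching y values: 2, 15 (2 points).
  x = 2: rhs = 15, matching y values: 7, 10 (2 points).
  x = 3: rhs = 4, matching y values: 2, 15 (2 points).
  x = 4: rhs = 11, matching y values: none (0 points).
  x = 5: rhs = 8, matching y values: 5, 12 (2 points).
  x = 6: rhs = 1, matching y values: 1, 16 (2 points).
  x = 7: rhs = 13, matching y values: 8, 9 (2 points).
  x = 8: rhs = 16, matching y values: 4, 13 (2 points).
  x = 9: rhs = 16, matching y values: 4, 13 (2 points).
  x = 10: rhs = 2, matching y values: 6, 11 (2 points).
  x = 11: rhs = 14, matching y values: none (0 points).
  x = 12: rhs = 7, matching y values: none (0 points).
  x = 13: rhs = 4, matching y values: 2, 15 (2 points).
  x = 14: rhs = 11, matching y values: none (0 points).
  x = 15: rhs = 0, matching y values: 0 (1 points).
  x = 16: rhs = 11, matching y values: none (0 points).
Total affine count: 23.
Full point count |E(F_17)| = 23 + 1 = 24.
Hasse bound: |24 − (17+1)| = |6| = 6 ≤ 2√17 ≈ 8.2462 ✓.


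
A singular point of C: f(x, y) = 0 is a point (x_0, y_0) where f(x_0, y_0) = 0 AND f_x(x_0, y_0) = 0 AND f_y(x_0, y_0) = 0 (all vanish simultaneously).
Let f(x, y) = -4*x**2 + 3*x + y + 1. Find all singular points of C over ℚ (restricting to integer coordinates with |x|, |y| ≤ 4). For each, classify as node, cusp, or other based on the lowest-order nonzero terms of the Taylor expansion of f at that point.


No singular points in the scanned grid; C is smooth there.

Compute partial derivatives:
  f_x = 3 - 8*x.
  f_y = 1.
f_y = 1 is a nonzero constant, so f_y never vanishes: no point (x, y) can satisfy f = f_x = f_y = 0. In particular no (x, y) ∈ {−4, ..., 4}² is singular; the curve is smooth.


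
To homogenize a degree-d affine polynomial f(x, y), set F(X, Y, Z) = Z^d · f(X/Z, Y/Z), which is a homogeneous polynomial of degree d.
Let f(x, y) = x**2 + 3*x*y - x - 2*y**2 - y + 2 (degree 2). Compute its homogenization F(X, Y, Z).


F(X, Y, Z) = X**2 + 3*X*Y - X*Z - 2*Y**2 - Y*Z + 2*Z**2

deg(f) = 2.
Substitute x = X/Z, y = Y/Z into f, then multiply by Z^2.
  monomial 1·x^2·y^0 ↦ 1·X^2·Y^0·Z^0.
  monomial 3·x^1·y^1 ↦ 3·X^1·Y^1·Z^0.
  monomial -1·x^1·y^0 ↦ -1·X^1·Y^0·Z^1.
  monomial -2·x^0·y^2 ↦ -2·X^0·Y^2·Z^0.
  monomial -1·x^0·y^1 ↦ -1·X^0·Y^1·Z^1.
  monomial 2·x^0·y^0 ↦ 2·X^0·Y^0·Z^2.
Collecting: F(X, Y, Z) = X**2 + 3*X*Y - X*Z - 2*Y**2 - Y*Z + 2*Z**2.


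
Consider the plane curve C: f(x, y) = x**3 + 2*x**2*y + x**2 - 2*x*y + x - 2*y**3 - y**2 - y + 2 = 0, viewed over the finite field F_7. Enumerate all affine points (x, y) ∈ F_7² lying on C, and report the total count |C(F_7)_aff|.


Affine F_7-points: {(1, 6), (2, 6), (3, 1), (4, 2), (5, 5), (5, 6), (6, 5)}; count = 7.

For each of the 49 pairs (x, y) ∈ F_7², evaluate f(x, y) mod 7. Record the zeros.
  x = 0: [0↦2, 1↦5, 2↦1, 3↦6, 4↦1, 5↦2, 6↦4]  zeros at y ∈ ∅
  x = 1: [0↦5, 1↦1, 2↦4, 3↦2, 4↦4, 5↦5, 6↦0]  zeros at y ∈ {6}
  x = 2: [0↦2, 1↦2, 2↦2, 3↦4, 4↦3, 5↦1, 6↦0]  zeros at y ∈ {6}
  x = 3: [0↦6, 1↦0, 2↦1, 3↦4, 4↦4, 5↦3, 6↦3]  zeros at y ∈ {1}
  x = 4: [0↦2, 1↦1, 2↦0, 3↦1, 4↦6, 5↦3, 6↦1]  zeros at y ∈ {2}
  x = 5: [0↦3, 1↦4, 2↦5, 3↦1, 4↦1, 5↦0, 6↦0]  zeros at y ∈ {5, 6}
  x = 6: [0↦1, 1↦1, 2↦1, 3↦3, 4↦2, 5↦0, 6↦6]  zeros at y ∈ {5}
Collecting zeros: affine points = {(1, 6), (2, 6), (3, 1), (4, 2), (5, 5), (5, 6), (6, 5)}.
Total count |C(F_7)_aff| = 7.


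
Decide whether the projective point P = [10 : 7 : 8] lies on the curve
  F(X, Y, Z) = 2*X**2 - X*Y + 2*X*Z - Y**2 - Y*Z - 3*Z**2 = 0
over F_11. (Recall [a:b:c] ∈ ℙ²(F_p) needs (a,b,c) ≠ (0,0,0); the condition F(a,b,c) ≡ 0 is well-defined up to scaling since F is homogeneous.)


F(10,7,8) ≡ 4 (mod 11); P is NOT on the curve.

Evaluate F(10, 7, 8) term-by-term (mod 11).
  2*X**2 ↦ 2·100·1·1 = 200
  -X*Y ↦ -1·10·7·1 = -70
  2*X*Z ↦ 2·10·1·8 = 160
  -Y**2 ↦ -1·1·49·1 = -49
  -Y*Z ↦ -1·1·7·8 = -56
  -3*Z**2 ↦ -3·1·1·64 = -192
Sum: F(10, 7, 8) = (200) + (-70) + (160) + (-49) + (-56) + (-192) = -7.
Reducing mod 11: -7 ≡ 4 (mod 11).
Since F(a, b, c) ≡ 4 ≠ 0 (mod 11), P does NOT lie on the curve.


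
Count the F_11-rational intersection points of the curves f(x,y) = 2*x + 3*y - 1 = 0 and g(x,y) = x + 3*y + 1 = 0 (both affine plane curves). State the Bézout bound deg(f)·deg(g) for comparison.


Common zeros: {(2, 10)}; count = 1; Bézout bound = 1.

deg(f) = 1, deg(g) = 1, so Bézout bound = 1.
Scan x ∈ F_11. For each x, list the y ∈ F_11 with f(x, y) ≡ 0 and those with g(x, y) ≡ 0 (mod 11); the common zeros in that column are the intersection.
  x = 0: f ≡ 0 at y ∈ {4}; g ≡ 0 at y ∈ {7}; common: ∅.
  x = 1: f ≡ 0 at y ∈ {7}; g ≡ 0 at y ∈ {3}; common: ∅.
  x = 2: f ≡ 0 at y ∈ {10}; g ≡ 0 at y ∈ {10}; common: {10}.
  x = 3: f ≡ 0 at y ∈ {2}; g ≡ 0 at y ∈ {6}; common: ∅.
  x = 4: f ≡ 0 at y ∈ {5}; g ≡ 0 at y ∈ {2}; common: ∅.
  x = 5: f ≡ 0 at y ∈ {8}; g ≡ 0 at y ∈ {9}; common: ∅.
  x = 6: f ≡ 0 at y ∈ {0}; g ≡ 0 at y ∈ {5}; common: ∅.
  x = 7: f ≡ 0 at y ∈ {3}; g ≡ 0 at y ∈ {1}; common: ∅.
  x = 8: f ≡ 0 at y ∈ {6}; g ≡ 0 at y ∈ {8}; common: ∅.
  x = 9: f ≡ 0 at y ∈ {9}; g ≡ 0 at y ∈ {4}; common: ∅.
  x = 10: f ≡ 0 at y ∈ {1}; g ≡ 0 at y ∈ {0}; common: ∅.
Collecting: common zeros = {(2, 10)}, so the count is 1.
Comparison with the Bézout bound: 1 ≤ 1 = deg(f)·deg(g), as expected for curves with no common component (the bound is attained).


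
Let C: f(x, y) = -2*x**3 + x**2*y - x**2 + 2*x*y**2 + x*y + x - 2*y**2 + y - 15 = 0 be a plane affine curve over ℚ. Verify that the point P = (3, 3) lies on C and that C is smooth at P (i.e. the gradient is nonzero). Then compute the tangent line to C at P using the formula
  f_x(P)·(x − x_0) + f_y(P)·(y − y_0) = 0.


Tangent line at P: -20*x + 37*y - 51 = 0.

Step 1: f(3, 3) = 0, so P lies on C.
Step 2: partial derivatives
  f_x(x, y) = -6*x**2 + 2*x*y - 2*x + 2*y**2 + y + 1, f_y(x, y) = x**2 + 4*x*y + x - 4*y + 1.
  f_x(P) = -20, f_y(P) = 37 (gradient nonzero, so P is smooth).
Step 3: tangent line at P: -20·(x − 3) + 37·(y − 3) = 0.
Expanding: -20*x + 37*y - 51 = 0.


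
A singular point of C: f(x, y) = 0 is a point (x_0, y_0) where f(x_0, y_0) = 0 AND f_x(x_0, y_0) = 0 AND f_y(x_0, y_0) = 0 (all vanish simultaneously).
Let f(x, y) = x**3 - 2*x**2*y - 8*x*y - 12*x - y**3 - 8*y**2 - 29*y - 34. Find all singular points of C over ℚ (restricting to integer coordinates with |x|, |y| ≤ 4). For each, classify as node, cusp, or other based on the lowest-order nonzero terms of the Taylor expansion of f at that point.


Singular points: {(-2, -3)}; classification: cusp.

Compute partial derivatives:
  f_x = 3*x**2 - 4*x*y - 8*y - 12.
  f_y = -2*x**2 - 8*x - 3*y**2 - 16*y - 29.
Scan x_0 ∈ {−4, ..., 4}. For each x_0, f_y(x_0, y) is a polynomial in y; find its integer roots y ∈ {−4, ..., 4}, then test f_x and f at those candidates.
  x = -4: f_y(-4, y) = -3*y**2 - 16*y - 29; no integer root y with |y| ≤ 4.
  x = -3: f_y(-3, y) = -3*y**2 - 16*y - 23; no integer root y with |y| ≤ 4.
  x = -2: f_y(-2, y) = -3*y**2 - 16*y - 21; vanishes at y ∈ {-3}. (-2, -3): f_x = 0, f = 0 — SINGULAR.
  x = -1: f_y(-1, y) = -3*y**2 - 16*y - 23; no integer root y with |y| ≤ 4.
  x = 0: f_y(0, y) = -3*y**2 - 16*y - 29; no integer root y with |y| ≤ 4.
  x = 1: f_y(1, y) = -3*y**2 - 16*y - 39; no integer root y with |y| ≤ 4.
  x = 2: f_y(2, y) = -3*y**2 - 16*y - 53; no integer root y with |y| ≤ 4.
  x = 3: f_y(3, y) = -3*y**2 - 16*y - 71; no integer root y with |y| ≤ 4.
  x = 4: f_y(4, y) = -3*y**2 - 16*y - 93; no integer root y with |y| ≤ 4.
Only singular point on the grid: (-2, -3).
Classify: substitute x = -2 + u, y = -3 + v and expand: f = u**3 - 2*u**2*v - v**3 + v**2.
No constant or linear terms (consistent with a singular point). Quadratic part: v**2. Cubic part: u**3 - 2*u**2*v - v**3.
The quadratic part v**2 is a perfect square, so there is a single (double) tangent line v = 0, i.e. y = -3. Restricting the cubic part to that line (v = 0) leaves u**3 ≠ 0, so f is not divisible by v and the branch is v² ≈ -u**3 to lowest order — this is a cusp.
Classification: cusp.
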